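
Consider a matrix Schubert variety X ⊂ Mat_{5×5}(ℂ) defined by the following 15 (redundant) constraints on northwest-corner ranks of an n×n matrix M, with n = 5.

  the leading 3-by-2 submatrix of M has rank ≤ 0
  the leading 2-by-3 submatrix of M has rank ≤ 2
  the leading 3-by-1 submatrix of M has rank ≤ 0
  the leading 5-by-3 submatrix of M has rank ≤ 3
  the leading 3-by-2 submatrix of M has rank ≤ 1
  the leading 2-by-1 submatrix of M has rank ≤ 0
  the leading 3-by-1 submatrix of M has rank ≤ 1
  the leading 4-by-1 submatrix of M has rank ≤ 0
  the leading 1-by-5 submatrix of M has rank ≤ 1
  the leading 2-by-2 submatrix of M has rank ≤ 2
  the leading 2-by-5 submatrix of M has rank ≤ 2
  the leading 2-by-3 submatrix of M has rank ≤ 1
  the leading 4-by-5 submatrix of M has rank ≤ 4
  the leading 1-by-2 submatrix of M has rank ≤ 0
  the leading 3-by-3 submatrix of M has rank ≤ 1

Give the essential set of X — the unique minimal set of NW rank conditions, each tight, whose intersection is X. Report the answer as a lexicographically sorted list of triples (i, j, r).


Rank table r_w(5×5) implied by the 15 constraints:

  R[1]: 0 0 1 1 1
  R[2]: 0 0 1 2 2
  R[3]: 0 0 1 2 3
  R[4]: 0 1 2 3 4
  R[5]: 1 2 3 4 5

second differences of R give the permutation w = (3, 4, 5, 2, 1).

ℓ(w)=7; the 2 essential cells (i,j,r):

[(3, 2, 0), (4, 1, 0)]


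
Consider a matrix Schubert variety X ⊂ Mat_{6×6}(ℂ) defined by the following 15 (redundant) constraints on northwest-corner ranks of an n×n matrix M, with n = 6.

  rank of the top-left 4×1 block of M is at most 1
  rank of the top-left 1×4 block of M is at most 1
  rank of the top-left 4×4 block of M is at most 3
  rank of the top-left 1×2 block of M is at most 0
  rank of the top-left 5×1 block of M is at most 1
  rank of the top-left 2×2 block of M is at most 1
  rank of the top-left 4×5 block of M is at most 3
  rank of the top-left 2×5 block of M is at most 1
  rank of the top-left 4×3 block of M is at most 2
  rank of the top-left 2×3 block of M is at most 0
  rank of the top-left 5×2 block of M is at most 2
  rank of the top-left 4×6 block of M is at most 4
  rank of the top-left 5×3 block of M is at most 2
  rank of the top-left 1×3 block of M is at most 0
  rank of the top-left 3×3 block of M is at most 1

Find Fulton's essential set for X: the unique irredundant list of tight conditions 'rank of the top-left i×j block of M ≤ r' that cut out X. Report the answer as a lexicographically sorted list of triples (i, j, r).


Computing R[i][j] = min implied NW-rank bound (n=6, 15 conditions):

  i=1: 0, 0, 0, 1, 1, 1
  i=2: 0, 0, 0, 1, 1, 2
  i=3: 1, 1, 1, 2, 2, 3
  i=4: 1, 2, 2, 3, 3, 4
  i=5: 1, 2, 2, 3, 4, 5
  i=6: 1, 2, 3, 4, 5, 6

hence w(1..6) = (4, 6, 1, 2, 5, 3).

3 SE-corners of the 8-cell Rothe diagram give Ess(w):

[(2, 3, 0), (2, 5, 1), (5, 3, 2)]


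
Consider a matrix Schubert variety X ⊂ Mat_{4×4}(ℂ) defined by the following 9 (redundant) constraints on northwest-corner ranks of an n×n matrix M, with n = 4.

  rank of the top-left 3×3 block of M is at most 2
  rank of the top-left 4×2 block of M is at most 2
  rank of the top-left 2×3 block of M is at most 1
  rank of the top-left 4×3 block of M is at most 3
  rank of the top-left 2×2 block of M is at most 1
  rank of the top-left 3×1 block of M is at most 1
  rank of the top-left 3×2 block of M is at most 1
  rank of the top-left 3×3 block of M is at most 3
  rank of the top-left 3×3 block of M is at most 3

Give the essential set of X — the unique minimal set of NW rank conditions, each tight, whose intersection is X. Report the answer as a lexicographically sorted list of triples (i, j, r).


Recovering R(i,j) via the rank-extension bound from the 9 conditions:

  row 1: 1, 1, 1, 1
  row 2: 1, 1, 1, 2
  row 3: 1, 1, 2, 3
  row 4: 1, 2, 3, 4

so w = (1, 4, 3, 2).

Fulton essential set (2 of the 3 Rothe cells):

[(2, 3, 1), (3, 2, 1)]


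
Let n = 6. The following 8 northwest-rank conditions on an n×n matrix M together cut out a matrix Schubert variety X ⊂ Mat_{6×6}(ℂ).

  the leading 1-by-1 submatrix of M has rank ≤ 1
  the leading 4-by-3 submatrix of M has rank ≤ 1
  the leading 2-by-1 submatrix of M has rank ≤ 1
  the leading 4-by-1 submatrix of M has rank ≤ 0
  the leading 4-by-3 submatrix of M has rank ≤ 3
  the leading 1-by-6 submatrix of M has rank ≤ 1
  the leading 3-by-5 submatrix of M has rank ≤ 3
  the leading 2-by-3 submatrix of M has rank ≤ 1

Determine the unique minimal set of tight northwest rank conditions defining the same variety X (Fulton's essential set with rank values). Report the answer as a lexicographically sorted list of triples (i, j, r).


Propagating the 8 rank bounds to every northwest block:

  R[1]: 0, 1, 1, 1, 1, 1
  R[2]: 0, 1, 1, 2, 2, 2
  R[3]: 0, 1, 1, 2, 3, 3
  R[4]: 0, 1, 1, 2, 3, 4
  R[5]: 1, 2, 2, 3, 4, 5
  R[6]: 1, 2, 3, 4, 5, 6

giving w = (2, 4, 5, 6, 1, 3) via Δ²R.

Fulton essential set (2 of the 7 Rothe cells):

[(4, 1, 0), (4, 3, 1)]


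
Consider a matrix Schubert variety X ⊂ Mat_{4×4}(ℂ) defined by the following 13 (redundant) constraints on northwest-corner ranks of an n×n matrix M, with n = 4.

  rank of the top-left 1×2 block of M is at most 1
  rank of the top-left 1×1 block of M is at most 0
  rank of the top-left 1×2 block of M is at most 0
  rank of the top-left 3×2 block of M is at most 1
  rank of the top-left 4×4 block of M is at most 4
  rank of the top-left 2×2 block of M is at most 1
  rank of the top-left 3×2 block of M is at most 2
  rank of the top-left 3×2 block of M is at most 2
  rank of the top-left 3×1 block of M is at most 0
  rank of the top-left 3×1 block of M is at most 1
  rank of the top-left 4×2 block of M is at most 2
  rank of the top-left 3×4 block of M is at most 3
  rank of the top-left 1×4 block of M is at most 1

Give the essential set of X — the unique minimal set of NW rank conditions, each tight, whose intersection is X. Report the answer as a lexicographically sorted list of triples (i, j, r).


Propagating the 13 rank bounds to every northwest block:

  R[1]: 0  0  1  1
  R[2]: 0  1  2  2
  R[3]: 0  1  2  3
  R[4]: 1  2  3  4

giving w = (3, 2, 4, 1) via Δ²R.

|D(w)|=4, |Ess(w)|=2:

[(1, 2, 0), (3, 1, 0)]


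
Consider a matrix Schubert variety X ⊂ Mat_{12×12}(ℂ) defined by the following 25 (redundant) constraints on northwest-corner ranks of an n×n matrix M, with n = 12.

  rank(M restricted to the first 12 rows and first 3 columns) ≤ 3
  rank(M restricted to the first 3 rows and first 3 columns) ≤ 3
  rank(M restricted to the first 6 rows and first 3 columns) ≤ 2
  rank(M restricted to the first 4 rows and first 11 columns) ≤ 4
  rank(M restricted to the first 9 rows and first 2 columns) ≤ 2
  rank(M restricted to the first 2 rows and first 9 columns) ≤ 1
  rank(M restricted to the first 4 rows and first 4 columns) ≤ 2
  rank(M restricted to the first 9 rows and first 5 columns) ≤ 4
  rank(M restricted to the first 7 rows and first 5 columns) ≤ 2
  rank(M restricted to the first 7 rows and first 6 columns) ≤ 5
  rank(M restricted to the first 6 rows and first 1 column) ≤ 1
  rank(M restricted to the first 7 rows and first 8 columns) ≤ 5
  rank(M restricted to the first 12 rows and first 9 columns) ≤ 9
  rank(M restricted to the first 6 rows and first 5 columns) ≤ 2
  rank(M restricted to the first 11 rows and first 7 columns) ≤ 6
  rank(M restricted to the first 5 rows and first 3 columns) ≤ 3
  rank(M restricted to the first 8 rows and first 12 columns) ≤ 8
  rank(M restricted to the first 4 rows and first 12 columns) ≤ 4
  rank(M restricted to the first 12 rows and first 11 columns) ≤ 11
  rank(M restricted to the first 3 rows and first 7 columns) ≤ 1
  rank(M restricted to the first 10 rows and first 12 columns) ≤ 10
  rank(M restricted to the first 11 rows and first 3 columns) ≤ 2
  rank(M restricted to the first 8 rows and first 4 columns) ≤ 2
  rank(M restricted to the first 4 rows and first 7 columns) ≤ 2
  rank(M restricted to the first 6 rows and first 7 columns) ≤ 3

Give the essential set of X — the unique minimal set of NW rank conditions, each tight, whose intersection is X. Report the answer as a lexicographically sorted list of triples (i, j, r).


Rank table r_w(12×12) implied by the 25 constraints:

  R[1]: 1 | 1 | 1 | 1 | 1 | 1 | 1 | 1 | 1 | 1 | 1 | 1
  R[2]: 1 | 1 | 1 | 1 | 1 | 1 | 1 | 1 | 1 | 2 | 2 | 2
  R[3]: 1 | 1 | 1 | 1 | 1 | 1 | 1 | 2 | 2 | 3 | 3 | 3
  R[4]: 1 | 2 | 2 | 2 | 2 | 2 | 2 | 3 | 3 | 4 | 4 | 4
  R[5]: 1 | 2 | 2 | 2 | 2 | 3 | 3 | 4 | 4 | 5 | 5 | 5
  R[6]: 1 | 2 | 2 | 2 | 2 | 3 | 3 | 4 | 5 | 6 | 6 | 6
  R[7]: 1 | 2 | 2 | 2 | 2 | 3 | 4 | 5 | 6 | 7 | 7 | 7
  R[8]: 1 | 2 | 2 | 2 | 3 | 4 | 5 | 6 | 7 | 8 | 8 | 8
  R[9]: 1 | 2 | 2 | 3 | 4 | 5 | 6 | 7 | 8 | 9 | 9 | 9
  R[10]: 1 | 2 | 2 | 3 | 4 | 5 | 6 | 7 | 8 | 9 | 10 | 10
  R[11]: 1 | 2 | 2 | 3 | 4 | 5 | 6 | 7 | 8 | 9 | 10 | 11
  R[12]: 1 | 2 | 3 | 4 | 5 | 6 | 7 | 8 | 9 | 10 | 11 | 12

giving w = (1, 10, 8, 2, 6, 9, 7, 5, 4, 11, 12, 3) via Δ²R.

Fulton essential set (6 of the 29 Rothe cells):

[(2, 9, 1), (3, 7, 1), (6, 7, 3), (7, 5, 2), (8, 4, 2), (11, 3, 2)]


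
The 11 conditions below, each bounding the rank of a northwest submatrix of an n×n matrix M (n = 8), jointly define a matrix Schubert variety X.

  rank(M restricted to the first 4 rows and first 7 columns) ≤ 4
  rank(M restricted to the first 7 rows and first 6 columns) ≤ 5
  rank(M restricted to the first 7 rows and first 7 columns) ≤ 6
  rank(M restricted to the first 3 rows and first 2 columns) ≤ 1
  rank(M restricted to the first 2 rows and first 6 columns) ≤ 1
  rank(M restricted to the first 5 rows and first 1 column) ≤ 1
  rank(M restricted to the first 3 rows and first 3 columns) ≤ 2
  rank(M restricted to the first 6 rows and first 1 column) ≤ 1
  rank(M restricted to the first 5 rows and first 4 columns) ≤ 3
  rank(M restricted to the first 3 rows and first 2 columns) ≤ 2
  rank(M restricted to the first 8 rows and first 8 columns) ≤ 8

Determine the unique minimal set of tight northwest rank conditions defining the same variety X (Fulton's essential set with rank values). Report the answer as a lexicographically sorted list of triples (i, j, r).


The tightest implied rank at each (i,j), from the 11 conditions:

  row 1: 1 1 1 1 1 1 1 1
  row 2: 1 1 1 1 1 1 2 2
  row 3: 1 1 2 2 2 2 3 3
  row 4: 1 2 3 3 3 3 4 4
  row 5: 1 2 3 3 4 4 5 5
  row 6: 1 2 3 4 5 5 6 6
  row 7: 1 2 3 4 5 5 6 7
  row 8: 1 2 3 4 5 6 7 8

hence w(1..8) = (1, 7, 3, 2, 5, 4, 8, 6).

ℓ(w)=8; the 4 essential cells (i,j,r):

[(2, 6, 1), (3, 2, 1), (5, 4, 3), (7, 6, 5)]


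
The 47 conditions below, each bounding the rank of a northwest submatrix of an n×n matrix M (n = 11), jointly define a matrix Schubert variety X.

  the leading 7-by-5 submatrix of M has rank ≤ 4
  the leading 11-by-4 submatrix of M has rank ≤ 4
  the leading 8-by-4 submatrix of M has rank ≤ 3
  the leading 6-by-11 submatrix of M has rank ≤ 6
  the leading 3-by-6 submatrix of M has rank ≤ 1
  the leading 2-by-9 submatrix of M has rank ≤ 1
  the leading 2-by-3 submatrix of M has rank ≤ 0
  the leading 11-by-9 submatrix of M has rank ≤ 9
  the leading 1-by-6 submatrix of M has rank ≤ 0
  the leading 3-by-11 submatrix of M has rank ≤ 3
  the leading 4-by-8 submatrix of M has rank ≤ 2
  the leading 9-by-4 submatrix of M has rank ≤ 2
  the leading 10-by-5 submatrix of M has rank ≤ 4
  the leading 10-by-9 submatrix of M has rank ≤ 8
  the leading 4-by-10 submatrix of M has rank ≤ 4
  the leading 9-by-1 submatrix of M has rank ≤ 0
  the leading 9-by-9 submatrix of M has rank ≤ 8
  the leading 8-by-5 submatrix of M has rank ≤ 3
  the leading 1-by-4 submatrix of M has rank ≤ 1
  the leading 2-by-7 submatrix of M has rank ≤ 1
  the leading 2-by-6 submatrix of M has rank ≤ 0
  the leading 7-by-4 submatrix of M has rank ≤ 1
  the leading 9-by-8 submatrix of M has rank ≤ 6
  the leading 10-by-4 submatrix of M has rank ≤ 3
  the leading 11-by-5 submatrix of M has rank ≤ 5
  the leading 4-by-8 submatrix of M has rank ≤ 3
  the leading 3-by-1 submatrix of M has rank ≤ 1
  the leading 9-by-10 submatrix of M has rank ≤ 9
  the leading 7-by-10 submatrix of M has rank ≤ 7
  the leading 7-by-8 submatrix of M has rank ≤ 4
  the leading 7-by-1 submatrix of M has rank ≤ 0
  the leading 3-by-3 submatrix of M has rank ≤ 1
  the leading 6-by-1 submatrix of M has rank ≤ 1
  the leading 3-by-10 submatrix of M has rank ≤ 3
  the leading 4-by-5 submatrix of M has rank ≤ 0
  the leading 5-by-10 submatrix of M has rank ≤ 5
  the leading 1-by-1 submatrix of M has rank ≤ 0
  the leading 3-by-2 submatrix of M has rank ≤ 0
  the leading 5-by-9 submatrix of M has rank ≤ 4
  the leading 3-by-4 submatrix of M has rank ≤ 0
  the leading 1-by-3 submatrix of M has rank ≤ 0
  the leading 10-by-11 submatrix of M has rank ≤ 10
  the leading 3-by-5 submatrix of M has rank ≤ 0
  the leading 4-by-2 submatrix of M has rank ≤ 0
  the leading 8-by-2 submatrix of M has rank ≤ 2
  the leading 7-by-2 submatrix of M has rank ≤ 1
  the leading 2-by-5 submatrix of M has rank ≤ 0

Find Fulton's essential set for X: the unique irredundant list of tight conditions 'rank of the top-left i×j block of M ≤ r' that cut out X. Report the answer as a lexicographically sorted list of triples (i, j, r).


Computing R[i][j] = min implied NW-rank bound (n=11, 47 conditions):

  i=1: 0  0  0  0  0  0  1  1  1  1  1
  i=2: 0  0  0  0  0  0  1  1  1  2  2
  i=3: 0  0  0  0  0  1  2  2  2  3  3
  i=4: 0  0  0  0  0  1  2  2  3  4  4
  i=5: 0  1  1  1  1  2  3  3  4  5  5
  i=6: 0  1  1  1  2  3  4  4  5  6  6
  i=7: 0  1  1  1  2  3  4  4  5  6  7
  i=8: 0  1  2  2  3  4  5  5  6  7  8
  i=9: 0  1  2  2  3  4  5  6  7  8  9
  i=10: 1  2  3  3  4  5  6  7  8  9  10
  i=11: 1  2  3  4  5  6  7  8  9  10  11

second differences of R give the permutation w = (7, 10, 6, 9, 2, 5, 11, 3, 8, 1, 4).

D(w) has 36 cells with 8 SE-corners; essential set:

[(2, 6, 0), (2, 9, 1), (4, 5, 0), (4, 8, 2), (7, 4, 1), (7, 8, 4), (9, 1, 0), (9, 4, 2)]


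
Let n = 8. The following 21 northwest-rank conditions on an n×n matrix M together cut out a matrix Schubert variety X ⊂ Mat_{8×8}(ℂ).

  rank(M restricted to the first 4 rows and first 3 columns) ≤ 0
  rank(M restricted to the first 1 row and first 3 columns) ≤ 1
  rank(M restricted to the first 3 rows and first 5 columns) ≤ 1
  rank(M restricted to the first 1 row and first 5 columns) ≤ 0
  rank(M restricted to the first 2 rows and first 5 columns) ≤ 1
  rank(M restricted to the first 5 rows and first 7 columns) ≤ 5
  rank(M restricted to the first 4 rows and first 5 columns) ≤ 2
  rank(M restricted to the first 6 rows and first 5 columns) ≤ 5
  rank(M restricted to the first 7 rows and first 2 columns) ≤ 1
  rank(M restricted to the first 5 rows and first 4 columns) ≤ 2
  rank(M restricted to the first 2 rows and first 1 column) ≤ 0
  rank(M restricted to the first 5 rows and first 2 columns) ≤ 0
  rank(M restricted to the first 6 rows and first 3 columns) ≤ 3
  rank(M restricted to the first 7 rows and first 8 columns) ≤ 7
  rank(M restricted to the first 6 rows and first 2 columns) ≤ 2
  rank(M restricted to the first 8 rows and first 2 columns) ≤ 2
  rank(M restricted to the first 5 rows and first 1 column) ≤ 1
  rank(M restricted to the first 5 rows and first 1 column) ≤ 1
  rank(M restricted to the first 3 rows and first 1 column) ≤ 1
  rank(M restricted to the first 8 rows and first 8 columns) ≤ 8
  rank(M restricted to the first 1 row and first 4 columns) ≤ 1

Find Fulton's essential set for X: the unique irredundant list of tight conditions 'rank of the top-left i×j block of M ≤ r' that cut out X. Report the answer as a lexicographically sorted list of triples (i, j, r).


Recovering R(i,j) via the rank-extension bound from the 21 conditions:

  row 1: 0 0 0 0 0 1 1 1
  row 2: 0 0 0 1 1 2 2 2
  row 3: 0 0 0 1 1 2 3 3
  row 4: 0 0 0 1 2 3 4 4
  row 5: 0 0 1 2 3 4 5 5
  row 6: 1 1 2 3 4 5 6 6
  row 7: 1 1 2 3 4 5 6 7
  row 8: 1 2 3 4 5 6 7 8

reading off 1-entries of Δ²R: w = (6, 4, 7, 5, 3, 1, 8, 2).

5 SE-corners of the 18-cell Rothe diagram give Ess(w):

[(1, 5, 0), (3, 5, 1), (4, 3, 0), (5, 2, 0), (7, 2, 1)]


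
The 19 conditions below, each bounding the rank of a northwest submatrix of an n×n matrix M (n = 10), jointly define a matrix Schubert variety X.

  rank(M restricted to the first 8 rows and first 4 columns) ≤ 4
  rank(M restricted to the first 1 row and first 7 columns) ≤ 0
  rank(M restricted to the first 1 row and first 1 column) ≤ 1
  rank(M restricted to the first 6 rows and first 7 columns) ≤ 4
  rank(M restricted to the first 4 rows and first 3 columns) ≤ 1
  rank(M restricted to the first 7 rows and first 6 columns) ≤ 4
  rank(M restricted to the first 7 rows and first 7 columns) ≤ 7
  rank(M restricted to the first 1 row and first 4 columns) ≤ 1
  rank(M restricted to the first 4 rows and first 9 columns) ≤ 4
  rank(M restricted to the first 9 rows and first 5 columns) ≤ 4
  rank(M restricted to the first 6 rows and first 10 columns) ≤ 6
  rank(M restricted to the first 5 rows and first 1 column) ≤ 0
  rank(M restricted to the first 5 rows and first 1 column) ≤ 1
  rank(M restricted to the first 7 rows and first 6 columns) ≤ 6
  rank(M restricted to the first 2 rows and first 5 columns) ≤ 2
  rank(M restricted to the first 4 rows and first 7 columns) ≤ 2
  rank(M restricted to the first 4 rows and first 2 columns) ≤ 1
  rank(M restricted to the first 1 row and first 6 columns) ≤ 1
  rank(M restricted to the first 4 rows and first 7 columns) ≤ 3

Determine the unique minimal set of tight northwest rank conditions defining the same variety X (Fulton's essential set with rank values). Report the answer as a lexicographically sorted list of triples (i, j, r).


The tightest implied rank at each (i,j), from the 19 conditions:

  R[1]: 0 0 0 0 0 0 0 1 1 1
  R[2]: 0 1 1 1 1 1 1 2 2 2
  R[3]: 0 1 1 2 2 2 2 3 3 3
  R[4]: 0 1 1 2 2 2 2 3 4 4
  R[5]: 0 1 2 3 3 3 3 4 5 5
  R[6]: 1 2 3 4 4 4 4 5 6 6
  R[7]: 1 2 3 4 4 4 5 6 7 7
  R[8]: 1 2 3 4 4 5 6 7 8 8
  R[9]: 1 2 3 4 4 5 6 7 8 9
  R[10]: 1 2 3 4 5 6 7 8 9 10

reading off 1-entries of Δ²R: w = (8, 2, 4, 9, 3, 1, 7, 6, 10, 5).

D(w) has 20 cells with 6 SE-corners; essential set:

[(1, 7, 0), (4, 3, 1), (4, 7, 2), (5, 1, 0), (7, 6, 4), (9, 5, 4)]


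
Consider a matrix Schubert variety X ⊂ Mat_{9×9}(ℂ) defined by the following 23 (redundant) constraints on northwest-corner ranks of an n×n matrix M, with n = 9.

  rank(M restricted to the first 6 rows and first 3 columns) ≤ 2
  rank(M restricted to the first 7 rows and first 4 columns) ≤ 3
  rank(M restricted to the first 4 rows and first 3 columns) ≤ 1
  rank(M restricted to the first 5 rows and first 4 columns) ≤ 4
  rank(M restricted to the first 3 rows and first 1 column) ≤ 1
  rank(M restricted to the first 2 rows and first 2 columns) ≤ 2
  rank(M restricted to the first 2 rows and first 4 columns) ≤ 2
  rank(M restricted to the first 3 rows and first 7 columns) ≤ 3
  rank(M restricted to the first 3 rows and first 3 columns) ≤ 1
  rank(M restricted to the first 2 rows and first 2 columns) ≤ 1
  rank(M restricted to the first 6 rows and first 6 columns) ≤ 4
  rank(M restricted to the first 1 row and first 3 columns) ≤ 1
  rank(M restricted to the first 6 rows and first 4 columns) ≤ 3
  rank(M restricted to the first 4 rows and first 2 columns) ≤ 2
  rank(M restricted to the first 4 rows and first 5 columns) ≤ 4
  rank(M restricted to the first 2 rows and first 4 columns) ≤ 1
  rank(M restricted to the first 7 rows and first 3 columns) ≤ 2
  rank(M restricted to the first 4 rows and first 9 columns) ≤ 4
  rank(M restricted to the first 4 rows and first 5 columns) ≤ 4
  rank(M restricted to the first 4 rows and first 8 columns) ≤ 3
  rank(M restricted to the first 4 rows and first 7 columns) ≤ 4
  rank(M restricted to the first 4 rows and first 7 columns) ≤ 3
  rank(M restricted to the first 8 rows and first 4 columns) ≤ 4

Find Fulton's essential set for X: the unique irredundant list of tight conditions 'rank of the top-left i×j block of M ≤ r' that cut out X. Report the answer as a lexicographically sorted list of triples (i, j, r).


Computing R[i][j] = min implied NW-rank bound (n=9, 23 conditions):

  1  1  1  1  1  1  1  1  1
  1  1  1  1  2  2  2  2  2
  1  1  1  2  3  3  3  3  3
  1  1  1  2  3  3  3  3  4
  1  2  2  3  4  4  4  4  5
  1  2  2  3  4  4  5  5  6
  1  2  2  3  4  5  6  6  7
  1  2  3  4  5  6  7  7  8
  1  2  3  4  5  6  7  8  9

second differences of R give the permutation w = (1, 5, 4, 9, 2, 7, 6, 3, 8).

5 SE-corners of the 13-cell Rothe diagram give Ess(w):

[(2, 4, 1), (4, 3, 1), (4, 8, 3), (6, 6, 4), (7, 3, 2)]


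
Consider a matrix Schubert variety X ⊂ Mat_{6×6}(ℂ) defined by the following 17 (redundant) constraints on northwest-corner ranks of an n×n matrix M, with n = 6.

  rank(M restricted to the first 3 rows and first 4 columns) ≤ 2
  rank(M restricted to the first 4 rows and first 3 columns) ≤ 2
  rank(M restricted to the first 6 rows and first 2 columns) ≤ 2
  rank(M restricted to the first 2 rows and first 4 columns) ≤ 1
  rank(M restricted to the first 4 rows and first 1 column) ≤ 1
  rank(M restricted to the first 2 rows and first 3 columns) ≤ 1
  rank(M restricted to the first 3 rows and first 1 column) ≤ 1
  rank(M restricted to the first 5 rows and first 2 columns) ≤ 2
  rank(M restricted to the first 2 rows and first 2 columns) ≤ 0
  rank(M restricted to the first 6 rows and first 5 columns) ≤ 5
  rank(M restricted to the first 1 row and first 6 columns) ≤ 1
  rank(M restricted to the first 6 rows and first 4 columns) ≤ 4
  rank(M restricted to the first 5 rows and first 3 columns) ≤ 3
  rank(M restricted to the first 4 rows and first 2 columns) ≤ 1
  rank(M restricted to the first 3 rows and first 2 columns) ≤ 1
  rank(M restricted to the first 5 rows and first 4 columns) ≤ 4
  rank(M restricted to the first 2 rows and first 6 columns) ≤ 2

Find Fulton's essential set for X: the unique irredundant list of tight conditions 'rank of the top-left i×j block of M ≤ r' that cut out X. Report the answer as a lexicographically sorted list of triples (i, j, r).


Propagating the 17 rank bounds to every northwest block:

  0  0  1  1  1  1
  0  0  1  1  2  2
  1  1  2  2  3  3
  1  1  2  3  4  4
  1  2  3  4  5  5
  1  2  3  4  5  6

so w = (3, 5, 1, 4, 2, 6).

Fulton essential set (3 of the 6 Rothe cells):

[(2, 2, 0), (2, 4, 1), (4, 2, 1)]


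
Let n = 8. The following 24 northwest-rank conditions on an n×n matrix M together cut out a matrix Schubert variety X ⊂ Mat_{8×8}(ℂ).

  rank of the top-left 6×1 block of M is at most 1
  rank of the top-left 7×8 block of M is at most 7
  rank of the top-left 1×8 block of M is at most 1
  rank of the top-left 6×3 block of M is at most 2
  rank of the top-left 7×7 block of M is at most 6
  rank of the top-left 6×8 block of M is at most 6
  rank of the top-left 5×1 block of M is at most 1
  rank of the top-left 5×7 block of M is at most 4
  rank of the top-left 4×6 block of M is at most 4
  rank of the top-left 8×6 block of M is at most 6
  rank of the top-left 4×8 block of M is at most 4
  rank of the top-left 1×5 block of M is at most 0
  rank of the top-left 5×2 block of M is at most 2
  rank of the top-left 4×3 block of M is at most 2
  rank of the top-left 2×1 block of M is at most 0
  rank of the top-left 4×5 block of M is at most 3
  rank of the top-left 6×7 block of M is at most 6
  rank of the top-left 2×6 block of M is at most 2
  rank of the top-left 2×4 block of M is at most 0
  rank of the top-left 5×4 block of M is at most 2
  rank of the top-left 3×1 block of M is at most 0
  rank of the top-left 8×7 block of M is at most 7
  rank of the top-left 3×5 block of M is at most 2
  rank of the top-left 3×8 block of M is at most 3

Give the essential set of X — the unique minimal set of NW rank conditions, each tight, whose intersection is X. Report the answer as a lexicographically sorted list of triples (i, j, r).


Propagating the 24 rank bounds to every northwest block:

  0  0  0  0  0  1  1  1
  0  0  0  0  1  2  2  2
  0  1  1  1  2  3  3  3
  1  2  2  2  3  4  4  4
  1  2  2  2  3  4  4  5
  1  2  2  3  4  5  5  6
  1  2  3  4  5  6  6  7
  1  2  3  4  5  6  7  8

reading off 1-entries of Δ²R: w = (6, 5, 2, 1, 8, 4, 3, 7).

Fulton essential set (6 of the 14 Rothe cells):

[(1, 5, 0), (2, 4, 0), (3, 1, 0), (5, 4, 2), (5, 7, 4), (6, 3, 2)]


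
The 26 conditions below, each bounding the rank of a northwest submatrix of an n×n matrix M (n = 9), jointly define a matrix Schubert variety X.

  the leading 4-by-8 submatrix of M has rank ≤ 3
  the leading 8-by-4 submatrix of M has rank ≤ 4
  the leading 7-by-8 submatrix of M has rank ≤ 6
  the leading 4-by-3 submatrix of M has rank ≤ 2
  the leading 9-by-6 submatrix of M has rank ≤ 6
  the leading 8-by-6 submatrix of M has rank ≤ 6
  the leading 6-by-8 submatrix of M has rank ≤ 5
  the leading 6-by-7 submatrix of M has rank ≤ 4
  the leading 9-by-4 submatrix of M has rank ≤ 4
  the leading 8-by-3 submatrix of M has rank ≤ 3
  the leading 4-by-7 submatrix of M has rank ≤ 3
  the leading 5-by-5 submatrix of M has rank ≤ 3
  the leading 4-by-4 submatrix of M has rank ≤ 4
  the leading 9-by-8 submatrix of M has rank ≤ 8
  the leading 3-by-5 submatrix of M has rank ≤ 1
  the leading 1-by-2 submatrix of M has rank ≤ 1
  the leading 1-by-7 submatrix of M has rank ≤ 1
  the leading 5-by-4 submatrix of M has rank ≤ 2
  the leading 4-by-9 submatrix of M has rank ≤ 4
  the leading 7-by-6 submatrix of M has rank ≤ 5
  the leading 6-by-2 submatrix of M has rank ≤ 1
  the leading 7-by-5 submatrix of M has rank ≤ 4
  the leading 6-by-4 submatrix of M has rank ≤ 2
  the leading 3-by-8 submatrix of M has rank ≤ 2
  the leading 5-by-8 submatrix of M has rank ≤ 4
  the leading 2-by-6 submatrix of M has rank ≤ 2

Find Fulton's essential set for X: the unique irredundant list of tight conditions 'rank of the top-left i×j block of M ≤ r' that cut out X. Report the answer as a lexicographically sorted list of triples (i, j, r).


Reconstructing r_w from the 26 given conditions:

  i=1: 1 | 1 | 1 | 1 | 1 | 1 | 1 | 1 | 1
  i=2: 1 | 1 | 1 | 1 | 1 | 2 | 2 | 2 | 2
  i=3: 1 | 1 | 1 | 1 | 1 | 2 | 2 | 2 | 3
  i=4: 1 | 1 | 2 | 2 | 2 | 3 | 3 | 3 | 4
  i=5: 1 | 1 | 2 | 2 | 3 | 4 | 4 | 4 | 5
  i=6: 1 | 1 | 2 | 2 | 3 | 4 | 4 | 5 | 6
  i=7: 1 | 2 | 3 | 3 | 4 | 5 | 5 | 6 | 7
  i=8: 1 | 2 | 3 | 4 | 5 | 6 | 6 | 7 | 8
  i=9: 1 | 2 | 3 | 4 | 5 | 6 | 7 | 8 | 9

hence w(1..9) = (1, 6, 9, 3, 5, 8, 2, 4, 7).

|D(w)|=16, |Ess(w)|=5:

[(3, 5, 1), (3, 8, 2), (6, 2, 1), (6, 4, 2), (6, 7, 4)]


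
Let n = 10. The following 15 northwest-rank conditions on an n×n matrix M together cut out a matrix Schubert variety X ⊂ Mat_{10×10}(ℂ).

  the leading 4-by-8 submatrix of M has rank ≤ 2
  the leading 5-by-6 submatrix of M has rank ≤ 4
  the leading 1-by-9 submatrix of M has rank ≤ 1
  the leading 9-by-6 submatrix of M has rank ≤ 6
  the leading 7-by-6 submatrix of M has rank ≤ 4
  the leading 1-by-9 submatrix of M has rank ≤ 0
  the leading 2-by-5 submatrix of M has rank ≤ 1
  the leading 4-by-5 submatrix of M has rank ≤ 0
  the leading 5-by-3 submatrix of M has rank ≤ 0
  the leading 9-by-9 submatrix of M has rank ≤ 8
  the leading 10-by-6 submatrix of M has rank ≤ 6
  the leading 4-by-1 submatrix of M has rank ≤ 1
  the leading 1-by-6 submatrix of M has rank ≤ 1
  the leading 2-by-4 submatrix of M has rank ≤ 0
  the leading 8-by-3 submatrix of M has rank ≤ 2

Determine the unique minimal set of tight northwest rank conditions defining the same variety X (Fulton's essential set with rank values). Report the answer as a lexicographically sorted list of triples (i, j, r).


Reconstructing r_w from the 15 given conditions:

  0  0  0  0  0  0  0  0  0  1
  0  0  0  0  0  1  1  1  1  2
  0  0  0  0  0  1  2  2  2  3
  0  0  0  0  0  1  2  2  3  4
  0  0  0  1  1  2  3  3  4  5
  1  1  1  2  2  3  4  4  5  6
  1  2  2  3  3  4  5  5  6  7
  1  2  2  3  4  5  6  6  7  8
  1  2  3  4  5  6  7  7  8  9
  1  2  3  4  5  6  7  8  9  10

giving w = (10, 6, 7, 9, 4, 1, 2, 5, 3, 8) via Δ²R.

5 SE-corners of the 29-cell Rothe diagram give Ess(w):

[(1, 9, 0), (4, 5, 0), (4, 8, 2), (5, 3, 0), (8, 3, 2)]


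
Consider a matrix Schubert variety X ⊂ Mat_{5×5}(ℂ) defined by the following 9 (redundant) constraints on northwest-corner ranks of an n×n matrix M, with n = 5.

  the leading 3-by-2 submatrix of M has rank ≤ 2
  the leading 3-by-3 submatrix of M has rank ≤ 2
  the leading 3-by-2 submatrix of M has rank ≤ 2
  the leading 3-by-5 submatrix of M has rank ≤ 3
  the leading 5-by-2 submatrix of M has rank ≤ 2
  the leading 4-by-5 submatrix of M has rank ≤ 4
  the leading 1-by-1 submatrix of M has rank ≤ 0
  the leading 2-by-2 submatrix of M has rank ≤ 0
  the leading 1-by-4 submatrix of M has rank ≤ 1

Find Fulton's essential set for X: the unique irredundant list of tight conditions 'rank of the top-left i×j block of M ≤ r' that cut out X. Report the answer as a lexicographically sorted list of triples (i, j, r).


Reconstructing r_w from the 9 given conditions:

  R[1]: 0  0  1  1  1
  R[2]: 0  0  1  2  2
  R[3]: 1  1  2  3  3
  R[4]: 1  2  3  4  4
  R[5]: 1  2  3  4  5

second differences of R give the permutation w = (3, 4, 1, 2, 5).

1 SE-corner of the 4-cell Rothe diagram gives Ess(w):

[(2, 2, 0)]


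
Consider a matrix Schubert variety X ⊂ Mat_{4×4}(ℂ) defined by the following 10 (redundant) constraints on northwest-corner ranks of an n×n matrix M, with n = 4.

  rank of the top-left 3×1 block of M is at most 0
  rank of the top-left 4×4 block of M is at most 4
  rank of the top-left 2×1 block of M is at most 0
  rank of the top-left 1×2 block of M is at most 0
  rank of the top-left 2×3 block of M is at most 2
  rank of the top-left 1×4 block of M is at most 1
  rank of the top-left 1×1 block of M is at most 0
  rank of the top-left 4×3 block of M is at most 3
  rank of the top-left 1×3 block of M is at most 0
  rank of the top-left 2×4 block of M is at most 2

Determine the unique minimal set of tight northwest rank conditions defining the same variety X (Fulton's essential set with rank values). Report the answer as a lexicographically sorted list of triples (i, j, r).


Computing R[i][j] = min implied NW-rank bound (n=4, 10 conditions):

  0, 0, 0, 1
  0, 1, 1, 2
  0, 1, 2, 3
  1, 2, 3, 4

giving w = (4, 2, 3, 1) via Δ²R.

D(w) has 5 cells with 2 SE-corners; essential set:

[(1, 3, 0), (3, 1, 0)]


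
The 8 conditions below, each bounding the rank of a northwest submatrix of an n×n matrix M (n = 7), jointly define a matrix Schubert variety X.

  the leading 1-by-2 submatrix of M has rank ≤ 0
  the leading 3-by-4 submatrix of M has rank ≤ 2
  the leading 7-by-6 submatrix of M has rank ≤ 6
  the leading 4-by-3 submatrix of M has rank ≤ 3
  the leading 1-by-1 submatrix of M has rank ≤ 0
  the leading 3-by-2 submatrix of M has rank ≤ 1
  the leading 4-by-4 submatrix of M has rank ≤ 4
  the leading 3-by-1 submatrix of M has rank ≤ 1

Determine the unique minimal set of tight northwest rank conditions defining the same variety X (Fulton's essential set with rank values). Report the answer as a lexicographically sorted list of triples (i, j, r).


The tightest implied rank at each (i,j), from the 8 conditions:

  i=1: 0 | 0 | 1 | 1 | 1 | 1 | 1
  i=2: 1 | 1 | 2 | 2 | 2 | 2 | 2
  i=3: 1 | 1 | 2 | 2 | 3 | 3 | 3
  i=4: 1 | 2 | 3 | 3 | 4 | 4 | 4
  i=5: 1 | 2 | 3 | 4 | 5 | 5 | 5
  i=6: 1 | 2 | 3 | 4 | 5 | 6 | 6
  i=7: 1 | 2 | 3 | 4 | 5 | 6 | 7

giving w = (3, 1, 5, 2, 4, 6, 7) via Δ²R.

ℓ(w)=4; the 3 essential cells (i,j,r):

[(1, 2, 0), (3, 2, 1), (3, 4, 2)]


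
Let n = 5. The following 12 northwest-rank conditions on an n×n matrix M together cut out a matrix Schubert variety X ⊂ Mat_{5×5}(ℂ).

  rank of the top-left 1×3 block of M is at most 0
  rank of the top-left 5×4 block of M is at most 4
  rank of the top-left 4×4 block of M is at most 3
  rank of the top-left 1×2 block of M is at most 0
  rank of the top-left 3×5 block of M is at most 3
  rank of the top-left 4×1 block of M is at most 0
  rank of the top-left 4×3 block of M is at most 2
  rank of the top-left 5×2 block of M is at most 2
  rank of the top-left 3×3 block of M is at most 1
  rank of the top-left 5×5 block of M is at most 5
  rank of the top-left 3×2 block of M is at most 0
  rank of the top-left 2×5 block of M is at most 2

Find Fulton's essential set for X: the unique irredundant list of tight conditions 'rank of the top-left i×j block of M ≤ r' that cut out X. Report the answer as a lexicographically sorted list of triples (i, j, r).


Reconstructing r_w from the 12 given conditions:

  row 1: 0 0 0 1 1
  row 2: 0 0 1 2 2
  row 3: 0 0 1 2 3
  row 4: 0 1 2 3 4
  row 5: 1 2 3 4 5

hence w(1..5) = (4, 3, 5, 2, 1).

Rothe diagram D(w) (8 cells), 3 SE-corners (essential conditions):

[(1, 3, 0), (3, 2, 0), (4, 1, 0)]


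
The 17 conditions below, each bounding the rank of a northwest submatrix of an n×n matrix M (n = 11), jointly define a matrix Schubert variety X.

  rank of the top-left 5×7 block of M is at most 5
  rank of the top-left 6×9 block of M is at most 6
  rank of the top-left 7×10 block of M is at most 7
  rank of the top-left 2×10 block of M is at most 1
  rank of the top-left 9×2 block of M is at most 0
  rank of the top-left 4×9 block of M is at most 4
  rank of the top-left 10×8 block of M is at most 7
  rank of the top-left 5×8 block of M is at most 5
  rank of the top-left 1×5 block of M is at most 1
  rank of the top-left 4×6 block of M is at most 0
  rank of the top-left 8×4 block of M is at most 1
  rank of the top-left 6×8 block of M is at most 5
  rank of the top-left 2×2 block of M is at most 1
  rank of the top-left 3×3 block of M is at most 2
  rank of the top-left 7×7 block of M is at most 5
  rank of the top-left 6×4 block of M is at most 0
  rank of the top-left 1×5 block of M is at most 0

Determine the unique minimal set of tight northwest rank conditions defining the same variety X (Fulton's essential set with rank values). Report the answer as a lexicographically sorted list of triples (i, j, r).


Recovering R(i,j) via the rank-extension bound from the 17 conditions:

  row 1: 0  0  0  0  0  0  1  1  1  1  1
  row 2: 0  0  0  0  0  0  1  1  1  1  2
  row 3: 0  0  0  0  0  0  1  2  2  2  3
  row 4: 0  0  0  0  0  0  1  2  3  3  4
  row 5: 0  0  0  0  1  1  2  3  4  4  5
  row 6: 0  0  0  0  1  2  3  4  5  5  6
  row 7: 0  0  1  1  2  3  4  5  6  6  7
  row 8: 0  0  1  1  2  3  4  5  6  7  8
  row 9: 0  0  1  2  3  4  5  6  7  8  9
  row 10: 1  1  2  3  4  5  6  7  8  9  10
  row 11: 1  2  3  4  5  6  7  8  9  10  11

so w = (7, 11, 8, 9, 5, 6, 3, 10, 4, 1, 2).

ℓ(w)=42; the 5 essential cells (i,j,r):

[(2, 10, 1), (4, 6, 0), (6, 4, 0), (8, 4, 1), (9, 2, 0)]


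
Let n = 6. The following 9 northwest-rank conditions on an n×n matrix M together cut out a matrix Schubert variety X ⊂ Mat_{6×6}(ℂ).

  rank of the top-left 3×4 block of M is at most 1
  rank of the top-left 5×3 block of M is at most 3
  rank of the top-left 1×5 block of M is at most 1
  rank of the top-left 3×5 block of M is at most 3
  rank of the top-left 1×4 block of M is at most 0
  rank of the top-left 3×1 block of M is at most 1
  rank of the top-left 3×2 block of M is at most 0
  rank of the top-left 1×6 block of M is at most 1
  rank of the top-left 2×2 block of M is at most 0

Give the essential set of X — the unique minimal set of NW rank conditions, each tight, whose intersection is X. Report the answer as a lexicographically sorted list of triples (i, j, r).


Rank table r_w(6×6) implied by the 9 constraints:

  0 | 0 | 0 | 0 | 1 | 1
  0 | 0 | 1 | 1 | 2 | 2
  0 | 0 | 1 | 1 | 2 | 3
  1 | 1 | 2 | 2 | 3 | 4
  1 | 2 | 3 | 3 | 4 | 5
  1 | 2 | 3 | 4 | 5 | 6

giving w = (5, 3, 6, 1, 2, 4) via Δ²R.

Fulton essential set (3 of the 9 Rothe cells):

[(1, 4, 0), (3, 2, 0), (3, 4, 1)]


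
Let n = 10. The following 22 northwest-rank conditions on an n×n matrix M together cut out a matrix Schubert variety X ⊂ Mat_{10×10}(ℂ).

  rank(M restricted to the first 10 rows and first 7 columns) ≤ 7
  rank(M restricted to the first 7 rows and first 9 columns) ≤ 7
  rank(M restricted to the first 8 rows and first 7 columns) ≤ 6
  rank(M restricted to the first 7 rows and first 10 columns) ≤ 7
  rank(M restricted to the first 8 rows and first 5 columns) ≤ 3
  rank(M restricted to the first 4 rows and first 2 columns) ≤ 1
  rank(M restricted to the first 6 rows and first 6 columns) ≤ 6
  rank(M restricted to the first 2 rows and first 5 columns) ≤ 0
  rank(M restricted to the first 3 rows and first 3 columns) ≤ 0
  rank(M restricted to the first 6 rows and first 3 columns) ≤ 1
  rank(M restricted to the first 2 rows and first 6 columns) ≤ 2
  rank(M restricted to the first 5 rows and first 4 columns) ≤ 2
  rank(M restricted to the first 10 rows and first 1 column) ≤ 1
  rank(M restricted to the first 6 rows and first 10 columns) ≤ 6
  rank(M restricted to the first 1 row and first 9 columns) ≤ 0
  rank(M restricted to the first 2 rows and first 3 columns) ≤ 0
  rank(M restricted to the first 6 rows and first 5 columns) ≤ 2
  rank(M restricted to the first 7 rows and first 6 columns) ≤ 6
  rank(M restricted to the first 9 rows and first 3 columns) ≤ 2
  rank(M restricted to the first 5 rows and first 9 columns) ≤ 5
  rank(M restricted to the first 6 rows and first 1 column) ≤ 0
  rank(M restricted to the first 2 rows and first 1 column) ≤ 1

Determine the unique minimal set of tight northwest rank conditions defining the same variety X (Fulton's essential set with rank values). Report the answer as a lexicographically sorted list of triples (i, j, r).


Rank table r_w(10×10) implied by the 22 constraints:

  i=1: 0  0  0  0  0  0  0  0  0  1
  i=2: 0  0  0  0  0  1  1  1  1  2
  i=3: 0  0  0  1  1  2  2  2  2  3
  i=4: 0  1  1  2  2  3  3  3  3  4
  i=5: 0  1  1  2  2  3  4  4  4  5
  i=6: 0  1  1  2  2  3  4  5  5  6
  i=7: 1  2  2  3  3  4  5  6  6  7
  i=8: 1  2  2  3  3  4  5  6  7  8
  i=9: 1  2  2  3  4  5  6  7  8  9
  i=10: 1  2  3  4  5  6  7  8  9  10

the unique w with this rank table is (10, 6, 4, 2, 7, 8, 1, 9, 5, 3).

D(w) has 27 cells with 8 SE-corners; essential set:

[(1, 9, 0), (2, 5, 0), (3, 3, 0), (6, 1, 0), (6, 3, 1), (6, 5, 2), (8, 5, 3), (9, 3, 2)]


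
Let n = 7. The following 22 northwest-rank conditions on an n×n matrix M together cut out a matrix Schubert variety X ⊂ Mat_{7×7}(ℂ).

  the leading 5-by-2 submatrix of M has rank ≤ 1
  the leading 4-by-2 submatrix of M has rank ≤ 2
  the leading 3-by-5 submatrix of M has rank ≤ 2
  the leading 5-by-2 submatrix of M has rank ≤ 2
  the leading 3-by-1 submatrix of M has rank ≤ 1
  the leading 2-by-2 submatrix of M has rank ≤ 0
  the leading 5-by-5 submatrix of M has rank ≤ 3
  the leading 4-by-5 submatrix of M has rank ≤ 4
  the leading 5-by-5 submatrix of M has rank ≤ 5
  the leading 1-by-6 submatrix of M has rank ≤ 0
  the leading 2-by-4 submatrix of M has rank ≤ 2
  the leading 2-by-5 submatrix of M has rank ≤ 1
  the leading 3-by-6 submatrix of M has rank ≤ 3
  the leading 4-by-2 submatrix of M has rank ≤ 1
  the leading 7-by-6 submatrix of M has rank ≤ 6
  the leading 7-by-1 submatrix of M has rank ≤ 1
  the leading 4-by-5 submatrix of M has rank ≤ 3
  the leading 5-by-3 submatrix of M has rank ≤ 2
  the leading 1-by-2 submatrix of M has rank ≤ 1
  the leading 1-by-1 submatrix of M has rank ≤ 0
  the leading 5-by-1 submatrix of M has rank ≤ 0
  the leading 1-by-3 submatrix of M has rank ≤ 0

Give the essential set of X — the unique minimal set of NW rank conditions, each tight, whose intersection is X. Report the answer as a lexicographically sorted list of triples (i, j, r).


Rank table r_w(7×7) implied by the 22 constraints:

  0  0  0  0  0  0  1
  0  0  1  1  1  1  2
  0  1  2  2  2  2  3
  0  1  2  3  3  3  4
  0  1  2  3  3  4  5
  1  2  3  4  4  5  6
  1  2  3  4  5  6  7

second differences of R give the permutation w = (7, 3, 2, 4, 6, 1, 5).

ℓ(w)=12; the 4 essential cells (i,j,r):

[(1, 6, 0), (2, 2, 0), (5, 1, 0), (5, 5, 3)]
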